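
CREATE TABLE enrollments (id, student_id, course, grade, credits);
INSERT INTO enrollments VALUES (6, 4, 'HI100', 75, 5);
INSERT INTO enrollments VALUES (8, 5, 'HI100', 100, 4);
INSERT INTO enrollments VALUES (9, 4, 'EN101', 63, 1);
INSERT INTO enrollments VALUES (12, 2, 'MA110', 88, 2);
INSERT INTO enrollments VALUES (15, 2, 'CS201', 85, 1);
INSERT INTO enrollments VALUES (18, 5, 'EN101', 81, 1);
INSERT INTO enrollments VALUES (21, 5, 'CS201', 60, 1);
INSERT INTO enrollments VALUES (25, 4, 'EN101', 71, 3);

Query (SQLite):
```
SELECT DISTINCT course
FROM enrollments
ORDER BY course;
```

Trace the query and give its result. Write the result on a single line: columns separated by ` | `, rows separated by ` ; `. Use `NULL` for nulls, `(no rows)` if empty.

CS201 ; EN101 ; HI100 ; MA110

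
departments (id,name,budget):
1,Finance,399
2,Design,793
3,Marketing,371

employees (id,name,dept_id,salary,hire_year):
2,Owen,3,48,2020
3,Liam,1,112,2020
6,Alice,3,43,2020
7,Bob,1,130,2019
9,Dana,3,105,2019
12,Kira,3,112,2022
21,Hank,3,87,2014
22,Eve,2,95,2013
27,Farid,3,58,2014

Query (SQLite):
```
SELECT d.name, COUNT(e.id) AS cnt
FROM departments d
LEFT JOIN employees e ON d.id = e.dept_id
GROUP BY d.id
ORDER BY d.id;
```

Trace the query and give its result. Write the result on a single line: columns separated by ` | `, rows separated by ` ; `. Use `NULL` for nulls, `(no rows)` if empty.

Finance | 2 ; Design | 1 ; Marketing | 6

LEFT JOIN keeps every departments row; unmatched ones get NULL for employees columns.
Group by departments.id and compute COUNT(e.id). COUNT(col) of an all-NULL group is 0.
  1: ids {3, 7} → COUNT(e.id)=2
  2: ids {22} → COUNT(e.id)=1
  3: ids {2, 6, 9, 12, 21, 27} → COUNT(e.id)=6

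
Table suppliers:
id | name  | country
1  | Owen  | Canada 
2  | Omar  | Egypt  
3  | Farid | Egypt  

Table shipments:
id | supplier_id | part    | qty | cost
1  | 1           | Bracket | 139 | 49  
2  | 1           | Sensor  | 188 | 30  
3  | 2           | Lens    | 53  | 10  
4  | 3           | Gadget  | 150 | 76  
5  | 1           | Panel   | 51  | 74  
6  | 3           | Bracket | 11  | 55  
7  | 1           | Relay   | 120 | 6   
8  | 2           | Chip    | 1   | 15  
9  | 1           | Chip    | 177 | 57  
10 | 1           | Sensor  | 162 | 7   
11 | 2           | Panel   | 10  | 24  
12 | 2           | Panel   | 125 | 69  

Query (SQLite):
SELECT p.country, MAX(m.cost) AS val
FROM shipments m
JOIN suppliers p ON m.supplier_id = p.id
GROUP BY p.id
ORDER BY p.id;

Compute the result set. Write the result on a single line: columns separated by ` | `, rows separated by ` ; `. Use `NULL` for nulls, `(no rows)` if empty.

Join each shipments row to its suppliers via supplier_id.
Group joined rows by suppliers.id; compute MAX(m.cost) per group.
  1: ids {1, 2, 5, 7, 9, 10} → MAX(m.cost)=74
  2: ids {3, 8, 11, 12} → MAX(m.cost)=69
  3: ids {4, 6} → MAX(m.cost)=76

Canada | 74 ; Egypt | 69 ; Egypt | 76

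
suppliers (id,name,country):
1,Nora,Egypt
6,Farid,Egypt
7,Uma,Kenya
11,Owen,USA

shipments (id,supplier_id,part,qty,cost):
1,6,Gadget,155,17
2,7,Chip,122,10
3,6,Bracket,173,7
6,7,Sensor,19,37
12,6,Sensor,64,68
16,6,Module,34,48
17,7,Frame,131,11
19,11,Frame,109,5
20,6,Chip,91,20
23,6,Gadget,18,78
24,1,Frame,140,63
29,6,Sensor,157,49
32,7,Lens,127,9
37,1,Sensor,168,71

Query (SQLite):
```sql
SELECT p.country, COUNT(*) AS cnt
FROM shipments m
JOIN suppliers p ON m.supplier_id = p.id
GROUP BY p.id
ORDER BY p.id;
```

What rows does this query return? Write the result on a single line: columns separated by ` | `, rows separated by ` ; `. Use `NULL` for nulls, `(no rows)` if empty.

Egypt | 2 ; Egypt | 7 ; Kenya | 4 ; USA | 1

Join each shipments row to its suppliers via supplier_id.
Group joined rows by suppliers.id; compute COUNT(*) per group.
  1: ids {24, 37} → COUNT(*)=2
  6: ids {1, 3, 12, 16, 20, 23, 29} → COUNT(*)=7
  7: ids {2, 6, 17, 32} → COUNT(*)=4
  11: ids {19} → COUNT(*)=1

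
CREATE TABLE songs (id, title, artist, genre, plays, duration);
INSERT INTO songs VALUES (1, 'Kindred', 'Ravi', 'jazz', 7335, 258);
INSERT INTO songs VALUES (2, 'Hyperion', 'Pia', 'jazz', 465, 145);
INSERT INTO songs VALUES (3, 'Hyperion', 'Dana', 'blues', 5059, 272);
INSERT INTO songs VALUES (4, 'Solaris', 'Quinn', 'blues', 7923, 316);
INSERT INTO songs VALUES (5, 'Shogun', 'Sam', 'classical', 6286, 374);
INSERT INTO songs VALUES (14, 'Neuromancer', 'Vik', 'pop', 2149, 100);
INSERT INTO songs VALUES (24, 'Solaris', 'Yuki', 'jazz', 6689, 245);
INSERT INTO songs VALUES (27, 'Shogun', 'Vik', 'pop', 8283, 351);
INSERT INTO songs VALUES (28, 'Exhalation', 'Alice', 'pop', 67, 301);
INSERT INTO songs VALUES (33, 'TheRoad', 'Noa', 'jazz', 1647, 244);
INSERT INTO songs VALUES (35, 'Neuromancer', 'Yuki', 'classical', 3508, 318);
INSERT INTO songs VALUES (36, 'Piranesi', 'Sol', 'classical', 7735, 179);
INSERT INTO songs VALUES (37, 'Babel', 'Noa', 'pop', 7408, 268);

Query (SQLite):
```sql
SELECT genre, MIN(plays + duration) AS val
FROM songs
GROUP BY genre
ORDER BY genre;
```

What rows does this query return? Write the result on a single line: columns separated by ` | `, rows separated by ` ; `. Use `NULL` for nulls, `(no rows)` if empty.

blues | 5331 ; classical | 3826 ; jazz | 610 ; pop | 368

For each row compute plays + duration.
Group by genre; take MIN of the expression per group.
  blues: ids {3, 4} → MIN(plays + duration)=5331
  classical: ids {5, 35, 36} → MIN(plays + duration)=3826
  jazz: ids {1, 2, 24, 33} → MIN(plays + duration)=610
  pop: ids {14, 27, 28, 37} → MIN(plays + duration)=368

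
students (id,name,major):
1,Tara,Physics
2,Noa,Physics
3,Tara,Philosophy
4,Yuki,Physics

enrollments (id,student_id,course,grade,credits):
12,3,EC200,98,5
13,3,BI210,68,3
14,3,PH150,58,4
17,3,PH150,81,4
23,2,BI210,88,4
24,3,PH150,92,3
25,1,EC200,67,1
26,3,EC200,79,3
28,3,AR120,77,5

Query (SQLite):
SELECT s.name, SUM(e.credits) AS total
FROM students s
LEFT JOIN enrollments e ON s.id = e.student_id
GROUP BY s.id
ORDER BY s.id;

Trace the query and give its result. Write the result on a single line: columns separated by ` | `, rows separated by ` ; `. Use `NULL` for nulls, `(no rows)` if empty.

Tara | 1 ; Noa | 4 ; Tara | 27 ; Yuki | NULL

LEFT JOIN keeps every students row; unmatched ones get NULL for enrollments columns.
Group by students.id and compute SUM(e.credits). SUM over an all-NULL group is NULL.
  1: ids {25} → SUM(e.credits)=1
  2: ids {23} → SUM(e.credits)=4
  3: ids {12, 13, 14, 17, 24, 26, 28} → SUM(e.credits)=27
  4: ids {—} → SUM(e.credits)=NULL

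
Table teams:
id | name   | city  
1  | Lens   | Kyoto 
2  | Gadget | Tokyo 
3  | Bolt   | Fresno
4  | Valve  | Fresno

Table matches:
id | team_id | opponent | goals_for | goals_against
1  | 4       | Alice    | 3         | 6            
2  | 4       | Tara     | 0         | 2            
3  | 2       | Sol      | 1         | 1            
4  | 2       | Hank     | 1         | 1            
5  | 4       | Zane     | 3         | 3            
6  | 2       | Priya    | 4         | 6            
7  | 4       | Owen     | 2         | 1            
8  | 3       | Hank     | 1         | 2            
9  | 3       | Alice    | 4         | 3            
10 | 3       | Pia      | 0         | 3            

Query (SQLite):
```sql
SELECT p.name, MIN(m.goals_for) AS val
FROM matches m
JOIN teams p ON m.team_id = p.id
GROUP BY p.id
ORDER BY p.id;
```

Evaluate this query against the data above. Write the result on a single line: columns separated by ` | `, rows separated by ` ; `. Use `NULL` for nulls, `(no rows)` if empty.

Join each matches row to its teams via team_id.
Group joined rows by teams.id; compute MIN(m.goals_for) per group.
  2: ids {3, 4, 6} → MIN(m.goals_for)=1
  3: ids {8, 9, 10} → MIN(m.goals_for)=0
  4: ids {1, 2, 5, 7} → MIN(m.goals_for)=0

Gadget | 1 ; Bolt | 0 ; Valve | 0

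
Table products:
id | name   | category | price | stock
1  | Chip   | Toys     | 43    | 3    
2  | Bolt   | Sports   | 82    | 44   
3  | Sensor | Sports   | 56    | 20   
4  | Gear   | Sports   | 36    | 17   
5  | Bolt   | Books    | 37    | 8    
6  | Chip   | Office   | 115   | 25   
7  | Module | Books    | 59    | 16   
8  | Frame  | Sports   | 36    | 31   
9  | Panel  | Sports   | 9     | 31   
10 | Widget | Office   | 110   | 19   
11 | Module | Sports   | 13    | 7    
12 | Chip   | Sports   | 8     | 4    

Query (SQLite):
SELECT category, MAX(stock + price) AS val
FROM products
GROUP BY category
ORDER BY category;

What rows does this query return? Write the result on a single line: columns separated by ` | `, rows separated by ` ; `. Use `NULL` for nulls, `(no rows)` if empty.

For each row compute stock + price.
Group by category; take MAX of the expression per group.
  Books: ids {5, 7} → MAX(stock + price)=75
  Office: ids {6, 10} → MAX(stock + price)=140
  Sports: ids {2, 3, 4, 8, 9, 11, 12} → MAX(stock + price)=126
  Toys: ids {1} → MAX(stock + price)=46

Books | 75 ; Office | 140 ; Sports | 126 ; Toys | 46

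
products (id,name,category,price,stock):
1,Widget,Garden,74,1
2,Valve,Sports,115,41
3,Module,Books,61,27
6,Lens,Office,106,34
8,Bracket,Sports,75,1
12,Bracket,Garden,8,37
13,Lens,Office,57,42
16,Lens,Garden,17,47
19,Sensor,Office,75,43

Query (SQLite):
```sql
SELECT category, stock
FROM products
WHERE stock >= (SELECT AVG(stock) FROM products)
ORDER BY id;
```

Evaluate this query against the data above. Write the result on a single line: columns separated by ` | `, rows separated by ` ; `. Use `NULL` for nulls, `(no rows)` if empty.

Scalar subquery: AVG(stock) over all products rows = 30.333333 (≈; comparison uses full precision).
Keep rows where stock >= that value.

Sports | 41 ; Office | 34 ; Garden | 37 ; Office | 42 ; Garden | 47 ; Office | 43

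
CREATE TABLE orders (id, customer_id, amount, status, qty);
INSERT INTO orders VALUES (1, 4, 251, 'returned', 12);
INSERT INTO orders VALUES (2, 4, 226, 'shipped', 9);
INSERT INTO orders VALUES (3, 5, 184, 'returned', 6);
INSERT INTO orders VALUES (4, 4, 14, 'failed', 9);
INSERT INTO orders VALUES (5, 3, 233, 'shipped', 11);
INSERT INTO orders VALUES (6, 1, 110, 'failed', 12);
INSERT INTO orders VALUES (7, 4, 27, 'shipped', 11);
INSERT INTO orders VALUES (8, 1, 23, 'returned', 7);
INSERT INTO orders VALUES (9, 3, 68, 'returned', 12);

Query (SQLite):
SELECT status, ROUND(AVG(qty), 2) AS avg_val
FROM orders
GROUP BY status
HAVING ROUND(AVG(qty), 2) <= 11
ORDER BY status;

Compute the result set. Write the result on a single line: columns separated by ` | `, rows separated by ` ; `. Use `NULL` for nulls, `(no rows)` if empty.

Partition orders by status; compute ROUND(AVG(qty), 2) within each group.
HAVING: keep groups where ROUND(AVG(qty), 2) <= 11.
  failed: ids {4, 6} → ROUND(AVG(qty), 2)=10.5
  returned: ids {1, 3, 8, 9} → ROUND(AVG(qty), 2)=9.25
  shipped: ids {2, 5, 7} → ROUND(AVG(qty), 2)=10.33

failed | 10.5 ; returned | 9.25 ; shipped | 10.33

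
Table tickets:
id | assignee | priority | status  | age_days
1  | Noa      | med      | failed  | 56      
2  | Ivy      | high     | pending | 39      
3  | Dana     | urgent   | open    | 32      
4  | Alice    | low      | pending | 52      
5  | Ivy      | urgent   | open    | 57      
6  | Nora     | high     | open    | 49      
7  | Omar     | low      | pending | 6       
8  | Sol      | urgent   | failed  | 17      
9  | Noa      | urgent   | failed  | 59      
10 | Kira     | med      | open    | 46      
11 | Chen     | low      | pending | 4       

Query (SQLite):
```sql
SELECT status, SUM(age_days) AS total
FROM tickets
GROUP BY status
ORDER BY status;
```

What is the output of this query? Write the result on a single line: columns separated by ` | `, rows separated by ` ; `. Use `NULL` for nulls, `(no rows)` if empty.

failed | 132 ; open | 184 ; pending | 101

Partition tickets by status; compute SUM(age_days) within each group.
  failed: ids {1, 8, 9} → SUM(age_days)=132
  open: ids {3, 5, 6, 10} → SUM(age_days)=184
  pending: ids {2, 4, 7, 11} → SUM(age_days)=101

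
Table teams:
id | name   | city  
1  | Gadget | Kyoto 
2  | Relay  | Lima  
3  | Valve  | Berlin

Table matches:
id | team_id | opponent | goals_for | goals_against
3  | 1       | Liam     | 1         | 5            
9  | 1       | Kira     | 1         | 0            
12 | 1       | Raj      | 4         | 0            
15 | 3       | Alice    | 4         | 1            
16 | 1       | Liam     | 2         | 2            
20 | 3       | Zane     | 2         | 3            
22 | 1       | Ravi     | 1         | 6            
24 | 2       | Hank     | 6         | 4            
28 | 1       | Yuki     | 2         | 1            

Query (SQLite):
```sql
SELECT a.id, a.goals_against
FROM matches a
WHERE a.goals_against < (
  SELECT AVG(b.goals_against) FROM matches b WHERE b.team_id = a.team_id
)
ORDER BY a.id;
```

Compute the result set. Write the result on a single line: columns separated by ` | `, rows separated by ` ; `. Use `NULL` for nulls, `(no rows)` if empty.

9 | 0 ; 12 | 0 ; 15 | 1 ; 16 | 2 ; 28 | 1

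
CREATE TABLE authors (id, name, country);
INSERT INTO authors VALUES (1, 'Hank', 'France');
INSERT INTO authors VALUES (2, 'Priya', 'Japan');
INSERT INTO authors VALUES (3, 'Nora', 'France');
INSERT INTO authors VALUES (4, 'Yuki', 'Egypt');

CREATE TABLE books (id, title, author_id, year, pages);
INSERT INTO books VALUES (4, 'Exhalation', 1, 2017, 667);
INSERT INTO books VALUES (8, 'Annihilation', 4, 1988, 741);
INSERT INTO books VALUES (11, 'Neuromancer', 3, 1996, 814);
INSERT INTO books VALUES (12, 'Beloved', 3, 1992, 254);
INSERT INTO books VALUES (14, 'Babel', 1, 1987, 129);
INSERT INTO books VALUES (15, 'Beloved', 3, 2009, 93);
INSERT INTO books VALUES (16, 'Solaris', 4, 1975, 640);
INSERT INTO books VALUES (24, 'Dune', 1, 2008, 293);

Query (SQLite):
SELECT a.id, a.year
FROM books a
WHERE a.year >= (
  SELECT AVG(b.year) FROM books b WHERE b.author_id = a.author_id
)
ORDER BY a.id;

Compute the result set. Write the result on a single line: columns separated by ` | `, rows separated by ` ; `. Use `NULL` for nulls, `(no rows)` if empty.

For each books row a, compute AVG(year) over rows sharing a.author_id.
Keep row a if a.year >= that per-group AVG.
  author_id=1: AVG(year) = 2004.0
  author_id=3: AVG(year) = 1999.0
  author_id=4: AVG(year) = 1981.5

4 | 2017 ; 8 | 1988 ; 15 | 2009 ; 24 | 2008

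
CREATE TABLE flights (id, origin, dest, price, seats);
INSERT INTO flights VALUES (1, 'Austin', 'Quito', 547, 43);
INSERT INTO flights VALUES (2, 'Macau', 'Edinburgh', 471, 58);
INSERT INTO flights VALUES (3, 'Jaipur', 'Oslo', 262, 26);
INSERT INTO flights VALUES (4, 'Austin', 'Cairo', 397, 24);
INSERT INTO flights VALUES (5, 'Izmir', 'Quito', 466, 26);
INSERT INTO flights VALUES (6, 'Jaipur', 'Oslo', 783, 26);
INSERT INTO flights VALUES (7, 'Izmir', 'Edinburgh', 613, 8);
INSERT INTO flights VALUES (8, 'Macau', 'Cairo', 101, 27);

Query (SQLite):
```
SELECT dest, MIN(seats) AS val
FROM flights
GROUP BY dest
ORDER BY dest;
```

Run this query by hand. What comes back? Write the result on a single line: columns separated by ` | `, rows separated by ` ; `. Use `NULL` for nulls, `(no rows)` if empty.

Cairo | 24 ; Edinburgh | 8 ; Oslo | 26 ; Quito | 26

Partition flights by dest; compute MIN(seats) within each group.
  Cairo: ids {4, 8} → MIN(seats)=24
  Edinburgh: ids {2, 7} → MIN(seats)=8
  Oslo: ids {3, 6} → MIN(seats)=26
  Quito: ids {1, 5} → MIN(seats)=26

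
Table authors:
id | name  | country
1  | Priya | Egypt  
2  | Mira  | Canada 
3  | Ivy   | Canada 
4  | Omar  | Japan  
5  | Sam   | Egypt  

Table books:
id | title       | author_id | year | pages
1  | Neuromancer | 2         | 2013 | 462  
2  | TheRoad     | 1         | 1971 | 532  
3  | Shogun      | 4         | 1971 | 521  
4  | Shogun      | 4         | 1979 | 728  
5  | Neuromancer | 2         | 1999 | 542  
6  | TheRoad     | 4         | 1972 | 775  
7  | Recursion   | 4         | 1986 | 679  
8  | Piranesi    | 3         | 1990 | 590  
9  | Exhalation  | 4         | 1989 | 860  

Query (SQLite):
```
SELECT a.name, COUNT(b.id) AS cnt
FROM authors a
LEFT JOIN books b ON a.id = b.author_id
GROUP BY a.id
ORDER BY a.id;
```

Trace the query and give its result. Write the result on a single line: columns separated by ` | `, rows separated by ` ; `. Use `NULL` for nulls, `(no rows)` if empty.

Priya | 1 ; Mira | 2 ; Ivy | 1 ; Omar | 5 ; Sam | 0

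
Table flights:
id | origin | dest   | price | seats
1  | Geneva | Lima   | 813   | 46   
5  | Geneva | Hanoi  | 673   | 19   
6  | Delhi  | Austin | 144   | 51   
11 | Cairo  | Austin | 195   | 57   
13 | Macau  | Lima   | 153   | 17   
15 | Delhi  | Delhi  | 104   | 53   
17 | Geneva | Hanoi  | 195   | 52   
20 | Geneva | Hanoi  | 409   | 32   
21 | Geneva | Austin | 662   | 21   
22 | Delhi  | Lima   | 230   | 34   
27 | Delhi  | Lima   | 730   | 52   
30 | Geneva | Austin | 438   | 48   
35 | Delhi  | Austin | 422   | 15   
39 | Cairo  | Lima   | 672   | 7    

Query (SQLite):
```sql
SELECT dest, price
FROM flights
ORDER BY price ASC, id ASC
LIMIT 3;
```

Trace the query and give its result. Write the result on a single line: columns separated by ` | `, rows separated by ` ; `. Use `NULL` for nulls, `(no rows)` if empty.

Delhi | 104 ; Austin | 144 ; Lima | 153

Sort by price asc, tiebreak id asc: (104, id=15), (144, id=6), (153, id=13), (195, id=11), (195, id=17), (230, id=22) …. Take first 3.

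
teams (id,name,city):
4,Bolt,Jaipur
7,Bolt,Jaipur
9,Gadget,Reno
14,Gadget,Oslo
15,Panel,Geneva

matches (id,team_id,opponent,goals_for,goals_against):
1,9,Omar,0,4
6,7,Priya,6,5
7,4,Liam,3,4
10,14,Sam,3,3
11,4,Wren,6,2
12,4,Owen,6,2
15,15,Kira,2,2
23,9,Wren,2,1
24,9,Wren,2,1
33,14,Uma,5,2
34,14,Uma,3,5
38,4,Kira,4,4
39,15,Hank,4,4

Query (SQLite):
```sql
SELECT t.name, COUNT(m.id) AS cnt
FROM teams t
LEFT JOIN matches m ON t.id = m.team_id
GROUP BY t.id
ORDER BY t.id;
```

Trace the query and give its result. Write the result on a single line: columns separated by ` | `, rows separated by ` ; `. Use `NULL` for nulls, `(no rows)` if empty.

Bolt | 4 ; Bolt | 1 ; Gadget | 3 ; Gadget | 3 ; Panel | 2

LEFT JOIN keeps every teams row; unmatched ones get NULL for matches columns.
Group by teams.id and compute COUNT(m.id). COUNT(col) of an all-NULL group is 0.
  4: ids {7, 11, 12, 38} → COUNT(m.id)=4
  7: ids {6} → COUNT(m.id)=1
  9: ids {1, 23, 24} → COUNT(m.id)=3
  14: ids {10, 33, 34} → COUNT(m.id)=3
  15: ids {15, 39} → COUNT(m.id)=2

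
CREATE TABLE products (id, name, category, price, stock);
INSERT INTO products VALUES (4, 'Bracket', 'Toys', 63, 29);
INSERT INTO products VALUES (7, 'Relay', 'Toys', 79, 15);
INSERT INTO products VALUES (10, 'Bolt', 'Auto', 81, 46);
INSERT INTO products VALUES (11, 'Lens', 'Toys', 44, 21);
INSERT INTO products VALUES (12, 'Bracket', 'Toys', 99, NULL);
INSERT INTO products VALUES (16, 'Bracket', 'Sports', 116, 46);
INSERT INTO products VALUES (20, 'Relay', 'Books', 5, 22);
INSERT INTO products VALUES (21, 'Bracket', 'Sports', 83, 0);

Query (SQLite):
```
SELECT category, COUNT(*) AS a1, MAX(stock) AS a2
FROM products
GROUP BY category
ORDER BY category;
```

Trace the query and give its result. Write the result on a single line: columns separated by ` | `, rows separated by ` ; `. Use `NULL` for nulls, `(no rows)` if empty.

Group products by category.
Per group compute: COUNT(*), MAX(stock).
  Auto: ids {10} → COUNT(*)=1, MAX(stock)=46
  Books: ids {20} → COUNT(*)=1, MAX(stock)=22
  Sports: ids {16, 21} → COUNT(*)=2, MAX(stock)=46
  Toys: ids {4, 7, 11, 12} → COUNT(*)=4, MAX(stock)=29

Auto | 1 | 46 ; Books | 1 | 22 ; Sports | 2 | 46 ; Toys | 4 | 29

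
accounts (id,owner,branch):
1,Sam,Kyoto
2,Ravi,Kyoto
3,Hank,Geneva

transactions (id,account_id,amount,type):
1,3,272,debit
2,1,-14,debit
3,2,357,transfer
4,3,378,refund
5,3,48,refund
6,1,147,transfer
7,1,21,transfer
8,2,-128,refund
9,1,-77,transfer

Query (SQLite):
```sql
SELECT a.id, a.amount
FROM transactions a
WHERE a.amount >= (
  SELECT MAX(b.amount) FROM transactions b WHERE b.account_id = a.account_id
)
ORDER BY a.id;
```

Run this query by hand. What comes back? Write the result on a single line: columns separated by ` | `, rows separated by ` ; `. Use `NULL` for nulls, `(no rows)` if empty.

3 | 357 ; 4 | 378 ; 6 | 147

For each transactions row a, compute MAX(amount) over rows sharing a.account_id.
Keep row a if a.amount >= that per-group MAX.
  account_id=1: MAX(amount) = 147
  account_id=2: MAX(amount) = 357
  account_id=3: MAX(amount) = 378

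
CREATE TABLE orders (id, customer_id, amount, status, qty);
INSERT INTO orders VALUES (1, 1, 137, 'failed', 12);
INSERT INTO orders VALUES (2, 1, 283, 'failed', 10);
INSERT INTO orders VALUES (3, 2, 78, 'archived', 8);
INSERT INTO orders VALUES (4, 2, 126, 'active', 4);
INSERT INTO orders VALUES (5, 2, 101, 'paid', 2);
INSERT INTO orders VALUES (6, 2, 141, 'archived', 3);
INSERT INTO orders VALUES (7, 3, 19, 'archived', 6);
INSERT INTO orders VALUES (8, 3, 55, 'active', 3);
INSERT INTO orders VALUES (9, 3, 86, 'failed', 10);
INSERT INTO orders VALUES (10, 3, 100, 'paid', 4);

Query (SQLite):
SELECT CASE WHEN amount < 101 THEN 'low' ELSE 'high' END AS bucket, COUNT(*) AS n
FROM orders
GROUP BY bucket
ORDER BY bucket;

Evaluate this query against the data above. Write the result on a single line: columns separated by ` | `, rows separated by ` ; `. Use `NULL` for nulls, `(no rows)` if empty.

Bucket rows by amount < 101 → 'low' else 'high'; count each bucket.

high | 5 ; low | 5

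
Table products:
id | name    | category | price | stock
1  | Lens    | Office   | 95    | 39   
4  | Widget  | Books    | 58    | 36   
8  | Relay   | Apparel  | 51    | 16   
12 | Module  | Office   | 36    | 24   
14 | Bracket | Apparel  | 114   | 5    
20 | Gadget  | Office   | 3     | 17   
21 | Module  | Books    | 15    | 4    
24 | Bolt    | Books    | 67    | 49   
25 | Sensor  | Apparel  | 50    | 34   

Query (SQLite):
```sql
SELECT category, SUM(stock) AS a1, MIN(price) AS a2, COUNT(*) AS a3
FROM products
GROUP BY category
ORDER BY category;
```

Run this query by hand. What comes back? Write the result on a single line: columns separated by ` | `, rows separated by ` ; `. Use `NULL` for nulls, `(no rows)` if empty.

Apparel | 55 | 50 | 3 ; Books | 89 | 15 | 3 ; Office | 80 | 3 | 3

Group products by category.
Per group compute: SUM(stock), MIN(price), COUNT(*).
  Apparel: ids {8, 14, 25} → SUM(stock)=55, MIN(price)=50, COUNT(*)=3
  Books: ids {4, 21, 24} → SUM(stock)=89, MIN(price)=15, COUNT(*)=3
  Office: ids {1, 12, 20} → SUM(stock)=80, MIN(price)=3, COUNT(*)=3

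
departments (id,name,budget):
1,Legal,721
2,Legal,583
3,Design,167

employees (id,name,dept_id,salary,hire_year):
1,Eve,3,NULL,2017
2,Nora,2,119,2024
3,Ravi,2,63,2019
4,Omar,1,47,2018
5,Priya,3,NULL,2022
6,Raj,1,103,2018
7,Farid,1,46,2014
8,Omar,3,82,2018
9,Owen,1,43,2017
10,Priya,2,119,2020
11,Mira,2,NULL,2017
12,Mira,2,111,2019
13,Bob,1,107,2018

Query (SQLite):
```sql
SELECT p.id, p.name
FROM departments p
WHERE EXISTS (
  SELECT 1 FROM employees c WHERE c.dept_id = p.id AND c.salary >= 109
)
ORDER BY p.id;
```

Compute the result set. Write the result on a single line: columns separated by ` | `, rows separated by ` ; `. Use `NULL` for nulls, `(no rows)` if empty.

2 | Legal

For each departments row, check whether any employees with matching dept_id has salary >= 109.
Keep rows where that is true.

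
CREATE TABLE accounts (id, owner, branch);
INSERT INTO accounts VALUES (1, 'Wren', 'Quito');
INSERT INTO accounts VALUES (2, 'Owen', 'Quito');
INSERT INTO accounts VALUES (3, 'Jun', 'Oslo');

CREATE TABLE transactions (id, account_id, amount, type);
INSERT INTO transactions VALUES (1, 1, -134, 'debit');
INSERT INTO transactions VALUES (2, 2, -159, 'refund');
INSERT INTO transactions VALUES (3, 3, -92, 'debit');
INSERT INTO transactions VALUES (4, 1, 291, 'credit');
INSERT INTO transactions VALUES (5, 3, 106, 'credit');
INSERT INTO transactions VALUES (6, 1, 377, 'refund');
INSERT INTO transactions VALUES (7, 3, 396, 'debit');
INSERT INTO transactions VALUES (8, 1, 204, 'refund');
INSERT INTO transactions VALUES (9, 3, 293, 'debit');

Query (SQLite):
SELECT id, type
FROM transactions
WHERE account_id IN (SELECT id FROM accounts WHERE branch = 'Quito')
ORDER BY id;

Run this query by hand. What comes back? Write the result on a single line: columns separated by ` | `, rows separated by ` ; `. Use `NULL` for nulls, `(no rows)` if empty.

Inner query: accounts.id where branch = 'Quito'.
Outer: keep transactions rows whose account_id is in that set.
Inner query → {1, 2}

1 | debit ; 2 | refund ; 4 | credit ; 6 | refund ; 8 | refund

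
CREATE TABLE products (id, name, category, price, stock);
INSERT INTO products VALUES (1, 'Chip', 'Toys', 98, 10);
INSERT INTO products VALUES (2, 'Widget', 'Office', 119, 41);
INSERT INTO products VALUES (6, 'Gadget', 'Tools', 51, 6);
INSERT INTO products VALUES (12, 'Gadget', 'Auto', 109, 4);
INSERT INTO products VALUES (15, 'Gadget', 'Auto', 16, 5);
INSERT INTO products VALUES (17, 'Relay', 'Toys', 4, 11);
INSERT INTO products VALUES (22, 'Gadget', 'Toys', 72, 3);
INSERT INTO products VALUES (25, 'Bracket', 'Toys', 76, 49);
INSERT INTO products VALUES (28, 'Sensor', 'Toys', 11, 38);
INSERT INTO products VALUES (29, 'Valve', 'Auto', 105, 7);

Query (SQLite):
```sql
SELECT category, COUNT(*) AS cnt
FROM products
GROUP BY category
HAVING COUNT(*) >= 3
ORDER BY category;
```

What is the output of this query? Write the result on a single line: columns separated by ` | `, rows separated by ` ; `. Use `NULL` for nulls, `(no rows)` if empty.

Auto | 3 ; Toys | 5

Partition products by category; compute COUNT(*) within each group.
HAVING: keep groups with count ≥ 3.
  Auto: ids {12, 15, 29} → COUNT(*)=3
  Office: ids {2} → COUNT(*)=1
  Tools: ids {6} → COUNT(*)=1
  Toys: ids {1, 17, 22, 25, 28} → COUNT(*)=5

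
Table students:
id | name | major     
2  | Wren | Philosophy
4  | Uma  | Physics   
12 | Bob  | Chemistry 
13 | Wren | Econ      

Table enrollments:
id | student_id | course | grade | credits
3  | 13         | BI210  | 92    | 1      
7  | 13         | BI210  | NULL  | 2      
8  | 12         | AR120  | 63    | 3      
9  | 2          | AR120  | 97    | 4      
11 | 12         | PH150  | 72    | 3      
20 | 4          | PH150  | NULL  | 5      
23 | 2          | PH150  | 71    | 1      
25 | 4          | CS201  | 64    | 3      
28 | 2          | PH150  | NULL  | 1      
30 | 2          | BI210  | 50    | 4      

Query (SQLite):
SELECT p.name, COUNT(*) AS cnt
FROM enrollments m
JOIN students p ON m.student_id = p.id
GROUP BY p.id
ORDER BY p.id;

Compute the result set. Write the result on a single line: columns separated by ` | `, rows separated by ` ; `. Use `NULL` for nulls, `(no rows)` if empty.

Join each enrollments row to its students via student_id.
Group joined rows by students.id; compute COUNT(*) per group.
  2: ids {9, 23, 28, 30} → COUNT(*)=4
  4: ids {20, 25} → COUNT(*)=2
  12: ids {8, 11} → COUNT(*)=2
  13: ids {3, 7} → COUNT(*)=2

Wren | 4 ; Uma | 2 ; Bob | 2 ; Wren | 2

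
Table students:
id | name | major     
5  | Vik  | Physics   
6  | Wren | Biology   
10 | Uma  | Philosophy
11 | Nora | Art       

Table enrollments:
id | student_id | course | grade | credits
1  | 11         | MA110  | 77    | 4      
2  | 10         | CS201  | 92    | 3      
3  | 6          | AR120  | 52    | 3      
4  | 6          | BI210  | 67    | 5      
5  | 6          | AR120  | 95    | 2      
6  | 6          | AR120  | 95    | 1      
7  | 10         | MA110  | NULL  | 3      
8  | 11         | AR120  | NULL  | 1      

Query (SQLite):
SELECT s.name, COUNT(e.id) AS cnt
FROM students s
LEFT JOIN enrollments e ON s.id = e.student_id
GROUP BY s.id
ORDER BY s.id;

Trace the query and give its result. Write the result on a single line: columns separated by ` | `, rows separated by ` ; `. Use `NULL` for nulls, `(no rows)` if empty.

LEFT JOIN keeps every students row; unmatched ones get NULL for enrollments columns.
Group by students.id and compute COUNT(e.id). COUNT(col) of an all-NULL group is 0.
  5: ids {—} → COUNT(e.id)=0
  6: ids {3, 4, 5, 6} → COUNT(e.id)=4
  10: ids {2, 7} → COUNT(e.id)=2
  11: ids {1, 8} → COUNT(e.id)=2

Vik | 0 ; Wren | 4 ; Uma | 2 ; Nora | 2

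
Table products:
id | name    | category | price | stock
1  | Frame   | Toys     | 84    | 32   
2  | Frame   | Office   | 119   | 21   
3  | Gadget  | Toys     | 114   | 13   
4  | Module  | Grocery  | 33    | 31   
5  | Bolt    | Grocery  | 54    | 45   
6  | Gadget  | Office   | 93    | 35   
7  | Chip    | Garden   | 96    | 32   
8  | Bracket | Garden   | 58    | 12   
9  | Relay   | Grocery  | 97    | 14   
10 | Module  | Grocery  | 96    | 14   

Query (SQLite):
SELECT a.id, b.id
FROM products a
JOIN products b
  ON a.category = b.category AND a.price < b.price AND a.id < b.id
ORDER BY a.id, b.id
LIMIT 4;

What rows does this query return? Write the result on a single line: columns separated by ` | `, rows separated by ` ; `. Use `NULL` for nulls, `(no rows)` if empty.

1 | 3 ; 4 | 5 ; 4 | 9 ; 4 | 10

Pairs (a,b) with same category, a.price < b.price, a.id < b.id.
category groups: Garden:{7,8} Grocery:{4,5,9,10} Office:{2,6} Toys:{1,3}
Ordered by (a.id, b.id); first 4.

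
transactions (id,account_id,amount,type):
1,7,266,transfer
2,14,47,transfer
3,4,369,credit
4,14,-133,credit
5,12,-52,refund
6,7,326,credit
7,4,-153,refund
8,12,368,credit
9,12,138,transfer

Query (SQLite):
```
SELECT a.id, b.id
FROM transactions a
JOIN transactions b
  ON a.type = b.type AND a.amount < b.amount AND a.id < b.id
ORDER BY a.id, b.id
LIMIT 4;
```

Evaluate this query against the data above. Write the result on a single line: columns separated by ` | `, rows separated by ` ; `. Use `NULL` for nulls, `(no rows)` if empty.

2 | 9 ; 4 | 6 ; 4 | 8 ; 6 | 8

Pairs (a,b) with same type, a.amount < b.amount, a.id < b.id.
type groups: credit:{3,4,6,8} refund:{5,7} transfer:{1,2,9}
Ordered by (a.id, b.id); first 4.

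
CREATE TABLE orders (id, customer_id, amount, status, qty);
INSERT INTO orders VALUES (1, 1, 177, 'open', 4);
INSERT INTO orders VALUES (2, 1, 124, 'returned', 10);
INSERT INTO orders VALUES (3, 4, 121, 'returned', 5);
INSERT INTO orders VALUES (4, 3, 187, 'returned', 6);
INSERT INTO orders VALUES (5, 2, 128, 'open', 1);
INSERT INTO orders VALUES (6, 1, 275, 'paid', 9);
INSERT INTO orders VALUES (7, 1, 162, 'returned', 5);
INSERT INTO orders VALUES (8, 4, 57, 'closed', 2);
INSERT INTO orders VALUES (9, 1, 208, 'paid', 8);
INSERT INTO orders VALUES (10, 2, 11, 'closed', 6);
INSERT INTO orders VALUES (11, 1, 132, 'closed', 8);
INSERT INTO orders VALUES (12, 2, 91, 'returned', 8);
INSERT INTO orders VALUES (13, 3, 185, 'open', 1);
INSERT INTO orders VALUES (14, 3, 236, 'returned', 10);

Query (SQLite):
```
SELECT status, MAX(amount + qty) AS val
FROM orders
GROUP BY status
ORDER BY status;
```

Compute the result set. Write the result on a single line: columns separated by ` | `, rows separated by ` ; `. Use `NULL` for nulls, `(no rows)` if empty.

closed | 140 ; open | 186 ; paid | 284 ; returned | 246

For each row compute amount + qty.
Group by status; take MAX of the expression per group.
  closed: ids {8, 10, 11} → MAX(amount + qty)=140
  open: ids {1, 5, 13} → MAX(amount + qty)=186
  paid: ids {6, 9} → MAX(amount + qty)=284
  returned: ids {2, 3, 4, 7, 12, 14} → MAX(amount + qty)=246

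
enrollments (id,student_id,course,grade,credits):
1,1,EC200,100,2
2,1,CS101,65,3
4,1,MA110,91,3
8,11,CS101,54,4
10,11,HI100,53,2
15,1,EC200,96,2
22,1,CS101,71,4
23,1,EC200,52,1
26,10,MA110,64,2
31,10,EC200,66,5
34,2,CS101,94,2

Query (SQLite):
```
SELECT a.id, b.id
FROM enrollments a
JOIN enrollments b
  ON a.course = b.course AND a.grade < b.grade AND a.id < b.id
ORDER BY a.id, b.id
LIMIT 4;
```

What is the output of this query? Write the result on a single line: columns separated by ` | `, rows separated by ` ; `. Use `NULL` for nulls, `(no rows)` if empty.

Pairs (a,b) with same course, a.grade < b.grade, a.id < b.id.
course groups: CS101:{2,8,22,34} EC200:{1,15,23,31} HI100:{10} MA110:{4,26}
Ordered by (a.id, b.id); first 4.

2 | 22 ; 2 | 34 ; 8 | 22 ; 8 | 34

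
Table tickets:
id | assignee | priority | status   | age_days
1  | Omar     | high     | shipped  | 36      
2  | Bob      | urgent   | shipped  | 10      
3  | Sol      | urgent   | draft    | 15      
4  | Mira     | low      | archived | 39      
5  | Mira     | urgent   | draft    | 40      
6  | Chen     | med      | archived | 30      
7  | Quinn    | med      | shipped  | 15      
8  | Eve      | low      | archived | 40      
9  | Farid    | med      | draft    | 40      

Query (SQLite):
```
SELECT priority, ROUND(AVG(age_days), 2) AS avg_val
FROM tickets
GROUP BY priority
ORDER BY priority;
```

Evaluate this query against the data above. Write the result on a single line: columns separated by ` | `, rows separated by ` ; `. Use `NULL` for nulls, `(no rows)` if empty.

Partition tickets by priority; compute ROUND(AVG(age_days), 2) within each group.
  high: ids {1} → ROUND(AVG(age_days), 2)=36
  low: ids {4, 8} → ROUND(AVG(age_days), 2)=39.5
  med: ids {6, 7, 9} → ROUND(AVG(age_days), 2)=28.33
  urgent: ids {2, 3, 5} → ROUND(AVG(age_days), 2)=21.67

high | 36 ; low | 39.5 ; med | 28.33 ; urgent | 21.67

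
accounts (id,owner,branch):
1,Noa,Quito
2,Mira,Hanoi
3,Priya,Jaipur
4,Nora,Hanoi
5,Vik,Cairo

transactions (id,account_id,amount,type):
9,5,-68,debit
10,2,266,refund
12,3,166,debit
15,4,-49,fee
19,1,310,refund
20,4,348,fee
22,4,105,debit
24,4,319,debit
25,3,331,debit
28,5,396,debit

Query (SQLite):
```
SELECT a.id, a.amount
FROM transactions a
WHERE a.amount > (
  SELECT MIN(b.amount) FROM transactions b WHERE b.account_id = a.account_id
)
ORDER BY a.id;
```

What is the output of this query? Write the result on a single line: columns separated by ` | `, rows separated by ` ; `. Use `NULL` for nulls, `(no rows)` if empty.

For each transactions row a, compute MIN(amount) over rows sharing a.account_id.
Keep row a if a.amount > that per-group MIN.
  account_id=1: MIN(amount) = 310
  account_id=2: MIN(amount) = 266
  account_id=3: MIN(amount) = 166
  account_id=4: MIN(amount) = -49
  account_id=5: MIN(amount) = -68

20 | 348 ; 22 | 105 ; 24 | 319 ; 25 | 331 ; 28 | 396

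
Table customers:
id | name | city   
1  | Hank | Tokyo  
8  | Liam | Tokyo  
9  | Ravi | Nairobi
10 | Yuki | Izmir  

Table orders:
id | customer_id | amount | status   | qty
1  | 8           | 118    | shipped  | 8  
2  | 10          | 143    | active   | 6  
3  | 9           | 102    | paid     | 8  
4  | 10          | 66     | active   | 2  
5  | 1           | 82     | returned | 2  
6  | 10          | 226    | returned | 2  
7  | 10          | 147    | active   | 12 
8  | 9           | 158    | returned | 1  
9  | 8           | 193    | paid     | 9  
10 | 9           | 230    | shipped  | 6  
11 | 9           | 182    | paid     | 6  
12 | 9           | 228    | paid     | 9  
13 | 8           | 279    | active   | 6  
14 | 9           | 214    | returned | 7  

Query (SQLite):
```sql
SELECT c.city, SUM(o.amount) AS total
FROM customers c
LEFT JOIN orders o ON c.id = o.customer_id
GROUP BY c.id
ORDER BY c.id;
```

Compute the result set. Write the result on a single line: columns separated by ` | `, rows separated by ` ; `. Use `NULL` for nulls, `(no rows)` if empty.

LEFT JOIN keeps every customers row; unmatched ones get NULL for orders columns.
Group by customers.id and compute SUM(o.amount). SUM over an all-NULL group is NULL.
  1: ids {5} → SUM(o.amount)=82
  8: ids {1, 9, 13} → SUM(o.amount)=590
  9: ids {3, 8, 10, 11, 12, 14} → SUM(o.amount)=1114
  10: ids {2, 4, 6, 7} → SUM(o.amount)=582

Tokyo | 82 ; Tokyo | 590 ; Nairobi | 1114 ; Izmir | 582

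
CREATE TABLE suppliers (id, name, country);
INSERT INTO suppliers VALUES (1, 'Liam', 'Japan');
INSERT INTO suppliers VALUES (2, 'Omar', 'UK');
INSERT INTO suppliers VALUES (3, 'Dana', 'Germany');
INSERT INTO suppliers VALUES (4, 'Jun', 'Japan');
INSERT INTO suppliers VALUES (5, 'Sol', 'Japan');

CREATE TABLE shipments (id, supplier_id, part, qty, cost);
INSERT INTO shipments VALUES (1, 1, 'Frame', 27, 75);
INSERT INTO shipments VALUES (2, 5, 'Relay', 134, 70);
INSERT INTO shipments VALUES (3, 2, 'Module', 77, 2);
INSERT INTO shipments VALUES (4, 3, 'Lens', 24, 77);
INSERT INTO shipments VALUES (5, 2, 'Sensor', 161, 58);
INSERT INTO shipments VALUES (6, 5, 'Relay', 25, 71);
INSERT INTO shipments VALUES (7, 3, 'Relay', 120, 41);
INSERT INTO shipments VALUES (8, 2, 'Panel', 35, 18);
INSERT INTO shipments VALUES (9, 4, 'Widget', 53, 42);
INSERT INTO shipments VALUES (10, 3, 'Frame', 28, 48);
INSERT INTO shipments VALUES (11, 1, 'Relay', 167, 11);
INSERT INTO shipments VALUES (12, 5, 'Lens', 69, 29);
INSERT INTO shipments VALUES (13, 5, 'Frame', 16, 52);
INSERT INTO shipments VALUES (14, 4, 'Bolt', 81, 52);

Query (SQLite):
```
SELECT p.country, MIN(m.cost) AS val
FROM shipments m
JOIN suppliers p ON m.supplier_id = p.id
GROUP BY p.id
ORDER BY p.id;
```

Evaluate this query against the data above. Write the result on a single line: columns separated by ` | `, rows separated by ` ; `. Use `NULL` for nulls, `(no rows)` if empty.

Japan | 11 ; UK | 2 ; Germany | 41 ; Japan | 42 ; Japan | 29

Join each shipments row to its suppliers via supplier_id.
Group joined rows by suppliers.id; compute MIN(m.cost) per group.
  1: ids {1, 11} → MIN(m.cost)=11
  2: ids {3, 5, 8} → MIN(m.cost)=2
  3: ids {4, 7, 10} → MIN(m.cost)=41
  4: ids {9, 14} → MIN(m.cost)=42
  5: ids {2, 6, 12, 13} → MIN(m.cost)=29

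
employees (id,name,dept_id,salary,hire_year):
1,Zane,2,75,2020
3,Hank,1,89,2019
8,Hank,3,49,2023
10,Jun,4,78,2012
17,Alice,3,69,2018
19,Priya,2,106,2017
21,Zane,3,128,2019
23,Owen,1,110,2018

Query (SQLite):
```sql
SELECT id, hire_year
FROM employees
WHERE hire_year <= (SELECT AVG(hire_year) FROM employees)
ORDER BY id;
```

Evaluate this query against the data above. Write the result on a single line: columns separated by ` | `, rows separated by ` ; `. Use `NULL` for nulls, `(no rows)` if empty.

10 | 2012 ; 17 | 2018 ; 19 | 2017 ; 23 | 2018

Scalar subquery: AVG(hire_year) over all employees rows = 2018.25.
Keep rows where hire_year <= that value.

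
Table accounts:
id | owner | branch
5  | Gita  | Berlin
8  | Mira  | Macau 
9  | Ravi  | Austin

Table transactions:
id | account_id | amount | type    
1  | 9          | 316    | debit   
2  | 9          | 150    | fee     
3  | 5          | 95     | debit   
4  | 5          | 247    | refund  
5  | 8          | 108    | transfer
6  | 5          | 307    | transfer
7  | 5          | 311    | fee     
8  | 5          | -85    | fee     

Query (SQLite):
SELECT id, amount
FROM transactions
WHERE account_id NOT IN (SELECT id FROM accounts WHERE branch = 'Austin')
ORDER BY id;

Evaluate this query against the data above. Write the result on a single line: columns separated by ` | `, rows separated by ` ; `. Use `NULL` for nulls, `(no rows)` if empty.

Inner query: accounts.id where branch = 'Austin'.
Outer: keep transactions rows whose account_id is not in that set.
Inner query → {9}

3 | 95 ; 4 | 247 ; 5 | 108 ; 6 | 307 ; 7 | 311 ; 8 | -85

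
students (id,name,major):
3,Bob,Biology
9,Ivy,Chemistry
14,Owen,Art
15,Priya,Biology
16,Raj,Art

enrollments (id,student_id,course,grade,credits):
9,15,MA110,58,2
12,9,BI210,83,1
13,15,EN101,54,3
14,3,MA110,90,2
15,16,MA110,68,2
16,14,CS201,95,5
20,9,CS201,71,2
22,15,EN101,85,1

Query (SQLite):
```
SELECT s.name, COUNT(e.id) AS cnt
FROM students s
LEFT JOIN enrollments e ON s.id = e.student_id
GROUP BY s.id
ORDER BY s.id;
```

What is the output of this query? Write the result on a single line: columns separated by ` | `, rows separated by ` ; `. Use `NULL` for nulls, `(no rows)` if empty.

Bob | 1 ; Ivy | 2 ; Owen | 1 ; Priya | 3 ; Raj | 1

LEFT JOIN keeps every students row; unmatched ones get NULL for enrollments columns.
Group by students.id and compute COUNT(e.id). COUNT(col) of an all-NULL group is 0.
  3: ids {14} → COUNT(e.id)=1
  9: ids {12, 20} → COUNT(e.id)=2
  14: ids {16} → COUNT(e.id)=1
  15: ids {9, 13, 22} → COUNT(e.id)=3
  16: ids {15} → COUNT(e.id)=1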